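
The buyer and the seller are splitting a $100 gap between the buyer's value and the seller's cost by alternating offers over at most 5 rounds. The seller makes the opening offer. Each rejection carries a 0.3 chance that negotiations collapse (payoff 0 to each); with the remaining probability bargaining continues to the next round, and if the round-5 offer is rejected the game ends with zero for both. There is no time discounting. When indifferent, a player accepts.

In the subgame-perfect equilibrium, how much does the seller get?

Round 5 (the seller proposes): the buyer will accept anything ≥ 0, so the seller offers 0 and keeps 100.
Round 4 (the buyer proposes): rejecting gives the seller an expected 0.7 × 100 = 70, so the buyer offers 70, keeping 30.
Round 3 (the seller proposes): rejecting gives the buyer an expected 0.7 × 30 = 21, so the seller offers 21, keeping 79.
Round 2 (the buyer proposes): rejecting gives the seller an expected 0.7 × 79 = 55.3. The buyer offers 55.3 and keeps 100 − 55.3 = 44.7.
Round 1 (the seller proposes): rejecting gives the buyer an expected 0.7 × 44.7 = 31.29, so the seller offers 31.29, keeping 68.71.

68.71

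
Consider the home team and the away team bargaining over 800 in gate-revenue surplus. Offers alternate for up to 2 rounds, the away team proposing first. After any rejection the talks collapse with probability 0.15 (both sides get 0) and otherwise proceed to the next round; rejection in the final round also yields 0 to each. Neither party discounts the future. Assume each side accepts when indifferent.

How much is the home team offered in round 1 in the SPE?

Round 2 (the home team proposes): the away team will accept anything ≥ 0, so the home team offers 0 and keeps 800.
Round 1 (the away team proposes): rejecting gives the home team an expected 0.85 × 800 = 680; the away team offers that and keeps 120.

680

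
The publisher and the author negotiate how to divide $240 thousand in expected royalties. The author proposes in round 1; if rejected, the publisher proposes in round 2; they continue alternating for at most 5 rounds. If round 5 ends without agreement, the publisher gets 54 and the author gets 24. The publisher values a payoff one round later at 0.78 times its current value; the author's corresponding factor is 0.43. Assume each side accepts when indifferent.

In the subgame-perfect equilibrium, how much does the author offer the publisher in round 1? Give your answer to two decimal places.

148.57

Solve by backward induction from round 5.
Round 5 (the author proposes): the publisher gets 54 if talks fail, so the author offers 54 and keeps 186.
Round 4 (the publisher proposes): the author can get 186 next round, worth 0.43 × 186 = 79.98 now; the publisher offers that and keeps 160.02.
Round 3 (the author proposes): the publisher can get 160.02 next round, worth 0.78 × 160.02 = 124.8156 now, so the author offers 124.8156, keeping 115.1844.
Round 2 (the publisher proposes): the author can get 115.1844 next round, worth 0.43 × 115.1844 = 49.529292 now, so the publisher offers 49.529292, keeping 190.470708.
Round 1 (the author proposes): the publisher can get 190.470708 next round, worth 0.78 × 190.470708 = 148.56715224 now, so the author offers 148.56715224, keeping 91.43284776.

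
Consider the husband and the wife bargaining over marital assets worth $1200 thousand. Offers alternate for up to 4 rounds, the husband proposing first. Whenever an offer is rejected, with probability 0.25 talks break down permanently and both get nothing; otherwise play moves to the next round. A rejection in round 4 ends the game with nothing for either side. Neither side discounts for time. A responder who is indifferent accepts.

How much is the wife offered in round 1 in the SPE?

731.25

Round 4 (the wife proposes): rejection yields 0 for the husband; the wife offers 0 and keeps 1200.
Round 3 (the husband proposes): rejecting gives the wife an expected 0.75 × 1200 = 900, so the husband offers 900, keeping 300.
Round 2 (the wife proposes): rejecting gives the husband an expected 0.75 × 300 = 225, so the wife offers 225, keeping 975.
Round 1 (the husband proposes): rejecting gives the wife an expected 0.75 × 975 = 731.25, so the husband offers 731.25, keeping 468.75.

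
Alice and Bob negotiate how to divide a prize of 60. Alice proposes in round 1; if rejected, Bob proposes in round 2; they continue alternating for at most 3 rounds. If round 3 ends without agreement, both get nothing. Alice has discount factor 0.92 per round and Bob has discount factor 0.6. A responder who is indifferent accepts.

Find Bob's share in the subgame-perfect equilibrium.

By backward induction:
Round 3 (Alice proposes): Bob will accept anything ≥ 0, so Alice offers 0 and keeps 60.
Round 2 (Bob proposes): Alice can get 60 next round, worth 0.92 × 60 = 55.2 now, so Bob offers 55.2, keeping 4.8.
Round 1 (Alice proposes): Bob can get 4.8 next round, worth 0.6 × 4.8 = 2.88 now. Alice offers 2.88 and keeps 60 − 2.88 = 57.12.

2.88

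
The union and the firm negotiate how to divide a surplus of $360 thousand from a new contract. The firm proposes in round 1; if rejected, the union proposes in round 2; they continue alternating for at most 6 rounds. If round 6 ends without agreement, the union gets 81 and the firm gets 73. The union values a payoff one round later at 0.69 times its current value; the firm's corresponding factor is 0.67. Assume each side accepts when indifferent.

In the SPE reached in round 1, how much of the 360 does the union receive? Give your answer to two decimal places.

Solve by backward induction from round 6.
Round 6 (the union proposes): the firm gets 73 if talks fail, so the union offers 73 and keeps 287.
Round 5 (the firm proposes): the union can get 287 next round, worth 0.69 × 287 = 198.03 now, so the firm offers 198.03, keeping 161.97.
Round 4 (the union proposes): the firm can get 161.97 next round, worth 0.67 × 161.97 = 108.5199 now, so the union offers 108.5199, keeping 251.4801.
Round 3 (the firm proposes): the union can get 251.4801 next round, worth 0.69 × 251.4801 = 173.521269 now. The firm offers 173.521269 and keeps 360 − 173.521269 = 186.478731.
Round 2 (the union proposes): the firm can get 186.478731 next round, worth 0.67 × 186.478731 = 124.94074977 now, so the union offers 124.94074977, keeping 235.05925023.
Round 1 (the firm proposes): the union can get 235.05925023 next round, worth 0.69 × 235.05925023 = 162.1908826587 now; the firm offers that and keeps 197.8091173413.

162.19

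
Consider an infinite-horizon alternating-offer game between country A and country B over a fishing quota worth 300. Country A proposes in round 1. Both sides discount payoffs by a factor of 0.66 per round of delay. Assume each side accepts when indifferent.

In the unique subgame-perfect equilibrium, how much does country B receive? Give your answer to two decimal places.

119.28

Let x be country A's share when country A proposes and y be country B's share when country B proposes.
Country B accepts iff offered ≥ 0.66·y, so x = 300 − 0.66y. Symmetrically y = 300 − 0.66x.
Substituting: x = 300 − 0.66(300 − 0.66x), giving x(1 − 0.66·0.66) = 300(1 − 0.66).
So x = 300 × 0.34 / 0.5644 ≈ 180.7229, and country B receives 300 − x ≈ 119.2771.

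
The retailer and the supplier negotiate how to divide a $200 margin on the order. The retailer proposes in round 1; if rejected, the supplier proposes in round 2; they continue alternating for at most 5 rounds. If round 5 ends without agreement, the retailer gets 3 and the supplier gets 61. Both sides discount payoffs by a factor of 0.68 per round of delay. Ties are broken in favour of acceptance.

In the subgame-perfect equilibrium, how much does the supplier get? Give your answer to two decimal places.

76.69

Round 5 (the retailer proposes): the supplier gets 61 if talks fail, so the retailer offers 61 and keeps 139.
Round 4 (the supplier proposes): the retailer can get 139 next round, worth 0.68 × 139 = 94.52 now; the supplier offers that and keeps 105.48.
Round 3 (the retailer proposes): the supplier can get 105.48 next round, worth 0.68 × 105.48 = 71.7264 now; the retailer offers that and keeps 128.2736.
Round 2 (the supplier proposes): the retailer can get 128.2736 next round, worth 0.68 × 128.2736 = 87.226048 now, so the supplier offers 87.226048, keeping 112.773952.
Round 1 (the retailer proposes): the supplier can get 112.773952 next round, worth 0.68 × 112.773952 = 76.68628736 now; the retailer offers that and keeps 123.31371264.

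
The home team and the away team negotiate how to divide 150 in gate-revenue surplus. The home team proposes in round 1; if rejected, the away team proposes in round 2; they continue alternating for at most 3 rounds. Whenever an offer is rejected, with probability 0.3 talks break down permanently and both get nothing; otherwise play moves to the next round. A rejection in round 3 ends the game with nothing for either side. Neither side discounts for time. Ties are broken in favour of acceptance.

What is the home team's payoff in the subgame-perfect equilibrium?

By backward induction:
Round 3 (the home team proposes): the away team will accept anything ≥ 0, so the home team offers 0 and keeps 150.
Round 2 (the away team proposes): rejecting gives the home team an expected 0.7 × 150 = 105, so the away team offers 105, keeping 45.
Round 1 (the home team proposes): rejecting gives the away team an expected 0.7 × 45 = 31.5; the home team offers that and keeps 118.5.

118.5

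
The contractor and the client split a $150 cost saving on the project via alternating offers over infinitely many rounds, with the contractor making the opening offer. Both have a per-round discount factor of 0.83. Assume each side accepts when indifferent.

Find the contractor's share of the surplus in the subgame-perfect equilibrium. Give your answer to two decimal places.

In a stationary SPE each proposer offers the other exactly their discounted continuation value.
If the contractor keeps x when proposing and the client keeps y when proposing, then x = 150 − 0.83y and y = 150 − 0.83x.
Solving: x = 150(1 − 0.83) / (1 − 0.83·0.83) = 25.5 / 0.3111 ≈ 81.9672.
The client gets 150 − 81.9672 ≈ 68.0328.

81.97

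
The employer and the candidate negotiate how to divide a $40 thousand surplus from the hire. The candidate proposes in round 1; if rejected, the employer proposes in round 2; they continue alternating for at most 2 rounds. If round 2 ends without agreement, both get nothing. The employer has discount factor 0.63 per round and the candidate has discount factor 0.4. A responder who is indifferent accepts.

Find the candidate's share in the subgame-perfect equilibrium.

Round 2 (the employer proposes): rejection yields 0 for the candidate; the employer offers 0 and keeps 40.
Round 1 (the candidate proposes): the employer can get 40 next round, worth 0.63 × 40 = 25.2 now. The candidate offers 25.2 and keeps 40 − 25.2 = 14.8.

14.8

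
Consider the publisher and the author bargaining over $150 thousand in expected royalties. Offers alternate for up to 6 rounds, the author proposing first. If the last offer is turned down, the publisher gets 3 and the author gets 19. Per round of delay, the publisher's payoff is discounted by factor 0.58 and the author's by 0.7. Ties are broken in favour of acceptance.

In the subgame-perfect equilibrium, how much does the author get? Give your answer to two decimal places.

100.78

Solve by backward induction from round 6.
Round 6 (the publisher proposes): the author gets 19 if talks fail, so the publisher offers 19 and keeps 131.
Round 5 (the author proposes): the publisher can get 131 next round, worth 0.58 × 131 = 75.98 now. The author offers 75.98 and keeps 150 − 75.98 = 74.02.
Round 4 (the publisher proposes): the author can get 74.02 next round, worth 0.7 × 74.02 = 51.814 now, so the publisher offers 51.814, keeping 98.186.
Round 3 (the author proposes): the publisher can get 98.186 next round, worth 0.58 × 98.186 = 56.94788 now, so the author offers 56.94788, keeping 93.05212.
Round 2 (the publisher proposes): the author can get 93.05212 next round, worth 0.7 × 93.05212 = 65.136484 now; the publisher offers that and keeps 84.863516.
Round 1 (the author proposes): the publisher can get 84.863516 next round, worth 0.58 × 84.863516 = 49.22083928 now. The author offers 49.22083928 and keeps 150 − 49.22083928 = 100.77916072.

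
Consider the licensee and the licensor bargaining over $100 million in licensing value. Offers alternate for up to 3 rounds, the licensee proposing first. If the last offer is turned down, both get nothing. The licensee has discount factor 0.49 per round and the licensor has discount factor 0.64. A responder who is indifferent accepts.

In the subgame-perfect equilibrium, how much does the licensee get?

Round 3 (the licensee proposes): the licensor will accept anything ≥ 0, so the licensee offers 0 and keeps 100.
Round 2 (the licensor proposes): the licensee can get 100 next round, worth 0.49 × 100 = 49 now, so the licensor offers 49, keeping 51.
Round 1 (the licensee proposes): the licensor can get 51 next round, worth 0.64 × 51 = 32.64 now. The licensee offers 32.64 and keeps 100 − 32.64 = 67.36.

67.36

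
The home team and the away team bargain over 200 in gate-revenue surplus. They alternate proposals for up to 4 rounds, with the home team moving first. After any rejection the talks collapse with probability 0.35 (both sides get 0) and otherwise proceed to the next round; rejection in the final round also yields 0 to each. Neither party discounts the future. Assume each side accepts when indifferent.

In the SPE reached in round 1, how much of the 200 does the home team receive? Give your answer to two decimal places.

99.58

Round 4 (the away team proposes): the home team will accept anything ≥ 0, so the away team offers 0 and keeps 200.
Round 3 (the home team proposes): rejecting gives the away team an expected 0.65 × 200 = 130; the home team offers that and keeps 70.
Round 2 (the away team proposes): rejecting gives the home team an expected 0.65 × 70 = 45.5; the away team offers that and keeps 154.5.
Round 1 (the home team proposes): rejecting gives the away team an expected 0.65 × 154.5 = 100.425; the home team offers that and keeps 99.575.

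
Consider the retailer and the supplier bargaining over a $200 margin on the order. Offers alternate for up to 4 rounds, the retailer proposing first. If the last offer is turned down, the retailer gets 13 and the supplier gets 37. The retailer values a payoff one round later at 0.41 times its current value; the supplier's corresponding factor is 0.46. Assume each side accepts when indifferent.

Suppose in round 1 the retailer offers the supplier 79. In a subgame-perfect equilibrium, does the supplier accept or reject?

Round 4 (the supplier proposes): the retailer gets 13 if talks fail, so the supplier offers 13 and keeps 187.
Round 3 (the retailer proposes): the supplier can get 187 next round, worth 0.46 × 187 = 86.02 now; the retailer offers that and keeps 113.98.
Round 2 (the supplier proposes): the retailer can get 113.98 next round, worth 0.41 × 113.98 = 46.7318 now; the supplier offers that and keeps 153.2682.
So by rejecting in round 1, the supplier gets 153.2682 next round, worth 0.46 × 153.2682 = 70.503372 now.
Offer 79 ≥ 70.503372, so the supplier accepts.

Accept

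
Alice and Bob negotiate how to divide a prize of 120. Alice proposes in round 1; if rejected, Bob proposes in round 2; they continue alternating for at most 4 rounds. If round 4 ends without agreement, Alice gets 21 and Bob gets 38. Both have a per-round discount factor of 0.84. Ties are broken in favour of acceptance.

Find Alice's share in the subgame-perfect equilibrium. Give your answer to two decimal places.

By backward induction:
Round 4 (Bob proposes): Alice gets 21 if talks fail, so Bob offers 21 and keeps 99.
Round 3 (Alice proposes): Bob can get 99 next round, worth 0.84 × 99 = 83.16 now; Alice offers that and keeps 36.84.
Round 2 (Bob proposes): Alice can get 36.84 next round, worth 0.84 × 36.84 = 30.9456 now; Bob offers that and keeps 89.0544.
Round 1 (Alice proposes): Bob can get 89.0544 next round, worth 0.84 × 89.0544 = 74.805696 now. Alice offers 74.805696 and keeps 120 − 74.805696 = 45.194304.

45.19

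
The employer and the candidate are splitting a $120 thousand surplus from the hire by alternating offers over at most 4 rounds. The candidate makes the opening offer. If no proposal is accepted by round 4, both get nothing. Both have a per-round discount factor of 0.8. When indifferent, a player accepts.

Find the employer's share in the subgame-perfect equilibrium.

Round 4 (the employer proposes): rejection yields 0 for the candidate; the employer offers 0 and keeps 120.
Round 3 (the candidate proposes): the employer can get 120 next round, worth 0.8 × 120 = 96 now; the candidate offers that and keeps 24.
Round 2 (the employer proposes): the candidate can get 24 next round, worth 0.8 × 24 = 19.2 now. The employer offers 19.2 and keeps 120 − 19.2 = 100.8.
Round 1 (the candidate proposes): the employer can get 100.8 next round, worth 0.8 × 100.8 = 80.64 now, so the candidate offers 80.64, keeping 39.36.

80.64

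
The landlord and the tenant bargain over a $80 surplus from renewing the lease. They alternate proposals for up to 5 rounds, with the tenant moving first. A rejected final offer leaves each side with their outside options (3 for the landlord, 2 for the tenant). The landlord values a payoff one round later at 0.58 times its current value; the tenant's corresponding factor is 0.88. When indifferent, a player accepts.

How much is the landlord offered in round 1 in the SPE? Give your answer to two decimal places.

Solve by backward induction from round 5.
Round 5 (the tenant proposes): the landlord gets 3 if talks fail, so the tenant offers 3 and keeps 77.
Round 4 (the landlord proposes): the tenant can get 77 next round, worth 0.88 × 77 = 67.76 now. The landlord offers 67.76 and keeps 80 − 67.76 = 12.24.
Round 3 (the tenant proposes): the landlord can get 12.24 next round, worth 0.58 × 12.24 = 7.0992 now. The tenant offers 7.0992 and keeps 80 − 7.0992 = 72.9008.
Round 2 (the landlord proposes): the tenant can get 72.9008 next round, worth 0.88 × 72.9008 = 64.152704 now; the landlord offers that and keeps 15.847296.
Round 1 (the tenant proposes): the landlord can get 15.847296 next round, worth 0.58 × 15.847296 = 9.19143168 now, so the tenant offers 9.19143168, keeping 70.80856832.

9.19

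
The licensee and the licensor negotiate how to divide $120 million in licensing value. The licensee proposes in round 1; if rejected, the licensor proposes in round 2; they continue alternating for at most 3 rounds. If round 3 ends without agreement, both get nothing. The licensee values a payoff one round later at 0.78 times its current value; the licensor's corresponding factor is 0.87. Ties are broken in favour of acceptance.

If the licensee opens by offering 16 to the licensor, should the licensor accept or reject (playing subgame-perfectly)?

Round 3 (the licensee proposes): the licensor will accept anything ≥ 0, so the licensee offers 0 and keeps 120.
Round 2 (the licensor proposes): the licensee can get 120 next round, worth 0.78 × 120 = 93.6 now. The licensor offers 93.6 and keeps 120 − 93.6 = 26.4.
So by rejecting in round 1, the licensor gets 26.4 next round, worth 0.87 × 26.4 = 22.968 now.
Offer 16 < 22.968, so the licensor rejects.

Reject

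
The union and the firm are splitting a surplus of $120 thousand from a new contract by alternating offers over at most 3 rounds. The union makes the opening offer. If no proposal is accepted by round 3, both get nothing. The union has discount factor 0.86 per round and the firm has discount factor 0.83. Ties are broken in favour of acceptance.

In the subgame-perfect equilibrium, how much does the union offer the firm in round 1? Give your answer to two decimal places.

Solve by backward induction from round 3.
Round 3 (the union proposes): rejection yields 0 for the firm; the union offers 0 and keeps 120.
Round 2 (the firm proposes): the union can get 120 next round, worth 0.86 × 120 = 103.2 now. The firm offers 103.2 and keeps 120 − 103.2 = 16.8.
Round 1 (the union proposes): the firm can get 16.8 next round, worth 0.83 × 16.8 = 13.944 now. The union offers 13.944 and keeps 120 − 13.944 = 106.056.

13.94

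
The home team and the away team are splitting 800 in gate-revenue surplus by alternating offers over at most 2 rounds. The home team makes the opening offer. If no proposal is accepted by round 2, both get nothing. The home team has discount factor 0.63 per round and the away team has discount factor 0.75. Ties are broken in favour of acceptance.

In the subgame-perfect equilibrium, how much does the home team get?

200

By backward induction:
Round 2 (the away team proposes): the home team will accept anything ≥ 0, so the away team offers 0 and keeps 800.
Round 1 (the home team proposes): the away team can get 800 next round, worth 0.75 × 800 = 600 now; the home team offers that and keeps 200.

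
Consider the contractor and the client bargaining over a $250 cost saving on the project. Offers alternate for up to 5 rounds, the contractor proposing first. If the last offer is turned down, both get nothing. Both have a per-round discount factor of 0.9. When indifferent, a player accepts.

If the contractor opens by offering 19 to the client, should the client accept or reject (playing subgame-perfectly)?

Reject

Round 5 (the contractor proposes): the client will accept anything ≥ 0, so the contractor offers 0 and keeps 250.
Round 4 (the client proposes): the contractor can get 250 next round, worth 0.9 × 250 = 225 now, so the client offers 225, keeping 25.
Round 3 (the contractor proposes): the client can get 25 next round, worth 0.9 × 25 = 22.5 now. The contractor offers 22.5 and keeps 250 − 22.5 = 227.5.
Round 2 (the client proposes): the contractor can get 227.5 next round, worth 0.9 × 227.5 = 204.75 now. The client offers 204.75 and keeps 250 − 204.75 = 45.25.
So by rejecting in round 1, the client gets 45.25 next round, worth 0.9 × 45.25 = 40.725 now.
Offer 19 < 40.725, so the client rejects.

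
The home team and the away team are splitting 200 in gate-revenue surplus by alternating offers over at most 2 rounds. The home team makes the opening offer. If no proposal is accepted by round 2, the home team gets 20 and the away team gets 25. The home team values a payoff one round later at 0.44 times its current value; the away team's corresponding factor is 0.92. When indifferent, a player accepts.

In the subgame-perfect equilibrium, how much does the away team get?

Round 2 (the away team proposes): the home team gets 20 if talks fail, so the away team offers 20 and keeps 180.
Round 1 (the home team proposes): the away team can get 180 next round, worth 0.92 × 180 = 165.6 now; the home team offers that and keeps 34.4.

165.6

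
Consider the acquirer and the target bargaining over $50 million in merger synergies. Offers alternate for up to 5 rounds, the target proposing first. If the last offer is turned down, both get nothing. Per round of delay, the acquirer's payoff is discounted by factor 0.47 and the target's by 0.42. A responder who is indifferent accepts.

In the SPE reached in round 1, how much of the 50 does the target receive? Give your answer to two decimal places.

33.68

Work backward from the last round.
Round 5 (the target proposes): rejection yields 0 for the acquirer; the target offers 0 and keeps 50.
Round 4 (the acquirer proposes): the target can get 50 next round, worth 0.42 × 50 = 21 now; the acquirer offers that and keeps 29.
Round 3 (the target proposes): the acquirer can get 29 next round, worth 0.47 × 29 = 13.63 now; the target offers that and keeps 36.37.
Round 2 (the acquirer proposes): the target can get 36.37 next round, worth 0.42 × 36.37 = 15.2754 now, so the acquirer offers 15.2754, keeping 34.7246.
Round 1 (the target proposes): the acquirer can get 34.7246 next round, worth 0.47 × 34.7246 = 16.320562 now. The target offers 16.320562 and keeps 50 − 16.320562 = 33.679438.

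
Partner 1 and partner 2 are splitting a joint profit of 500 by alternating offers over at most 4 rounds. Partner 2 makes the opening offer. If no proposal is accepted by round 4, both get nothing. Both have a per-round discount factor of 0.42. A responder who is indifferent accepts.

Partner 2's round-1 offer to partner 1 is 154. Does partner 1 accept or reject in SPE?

Round 4 (partner 1 proposes): partner 2 will accept anything ≥ 0, so partner 1 offers 0 and keeps 500.
Round 3 (partner 2 proposes): partner 1 can get 500 next round, worth 0.42 × 500 = 210 now. Partner 2 offers 210 and keeps 500 − 210 = 290.
Round 2 (partner 1 proposes): partner 2 can get 290 next round, worth 0.42 × 290 = 121.8 now; partner 1 offers that and keeps 378.2.
So by rejecting in round 1, partner 1 gets 378.2 next round, worth 0.42 × 378.2 = 158.844 now.
Offer 154 < 158.844, so partner 1 rejects.

Reject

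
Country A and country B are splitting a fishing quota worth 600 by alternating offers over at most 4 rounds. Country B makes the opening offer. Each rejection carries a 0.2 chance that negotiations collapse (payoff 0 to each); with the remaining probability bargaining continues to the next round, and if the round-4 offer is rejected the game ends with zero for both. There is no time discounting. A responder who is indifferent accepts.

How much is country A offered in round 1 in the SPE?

403.2

By backward induction:
Round 4 (country A proposes): rejection yields 0 for country B; country A offers 0 and keeps 600.
Round 3 (country B proposes): rejecting gives country A an expected 0.8 × 600 = 480; country B offers that and keeps 120.
Round 2 (country A proposes): rejecting gives country B an expected 0.8 × 120 = 96, so country A offers 96, keeping 504.
Round 1 (country B proposes): rejecting gives country A an expected 0.8 × 504 = 403.2; country B offers that and keeps 196.8.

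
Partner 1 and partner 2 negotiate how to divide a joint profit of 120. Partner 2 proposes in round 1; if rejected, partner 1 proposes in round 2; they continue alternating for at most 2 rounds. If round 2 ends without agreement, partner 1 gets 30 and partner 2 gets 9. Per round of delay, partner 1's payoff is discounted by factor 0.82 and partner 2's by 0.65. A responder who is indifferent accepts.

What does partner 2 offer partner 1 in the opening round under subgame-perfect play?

Round 2 (partner 1 proposes): partner 2 gets 9 if talks fail, so partner 1 offers 9 and keeps 111.
Round 1 (partner 2 proposes): partner 1 can get 111 next round, worth 0.82 × 111 = 91.02 now, so partner 2 offers 91.02, keeping 28.98.

91.02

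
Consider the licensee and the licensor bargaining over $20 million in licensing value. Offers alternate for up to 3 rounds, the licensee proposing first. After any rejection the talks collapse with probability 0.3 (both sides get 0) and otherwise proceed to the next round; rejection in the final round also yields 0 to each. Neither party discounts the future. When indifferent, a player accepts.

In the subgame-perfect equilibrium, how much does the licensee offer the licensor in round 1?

Round 3 (the licensee proposes): rejection yields 0 for the licensor; the licensee offers 0 and keeps 20.
Round 2 (the licensor proposes): rejecting gives the licensee an expected 0.7 × 20 = 14. The licensor offers 14 and keeps 20 − 14 = 6.
Round 1 (the licensee proposes): rejecting gives the licensor an expected 0.7 × 6 = 4.2; the licensee offers that and keeps 15.8.

4.2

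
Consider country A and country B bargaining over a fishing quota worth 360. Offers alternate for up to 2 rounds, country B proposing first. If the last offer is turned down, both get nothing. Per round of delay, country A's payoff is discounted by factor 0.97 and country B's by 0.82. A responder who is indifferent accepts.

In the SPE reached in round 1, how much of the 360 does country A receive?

Work backward from the last round.
Round 2 (country A proposes): country B will accept anything ≥ 0, so country A offers 0 and keeps 360.
Round 1 (country B proposes): country A can get 360 next round, worth 0.97 × 360 = 349.2 now, so country B offers 349.2, keeping 10.8.

349.2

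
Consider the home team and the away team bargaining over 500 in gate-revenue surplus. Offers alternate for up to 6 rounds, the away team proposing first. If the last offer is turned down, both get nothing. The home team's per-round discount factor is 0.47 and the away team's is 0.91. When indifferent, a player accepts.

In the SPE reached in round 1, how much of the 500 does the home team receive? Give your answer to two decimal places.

73.18

Round 6 (the home team proposes): the away team will accept anything ≥ 0, so the home team offers 0 and keeps 500.
Round 5 (the away team proposes): the home team can get 500 next round, worth 0.47 × 500 = 235 now, so the away team offers 235, keeping 265.
Round 4 (the home team proposes): the away team can get 265 next round, worth 0.91 × 265 = 241.15 now, so the home team offers 241.15, keeping 258.85.
Round 3 (the away team proposes): the home team can get 258.85 next round, worth 0.47 × 258.85 = 121.6595 now. The away team offers 121.6595 and keeps 500 − 121.6595 = 378.3405.
Round 2 (the home team proposes): the away team can get 378.3405 next round, worth 0.91 × 378.3405 = 344.289855 now, so the home team offers 344.289855, keeping 155.710145.
Round 1 (the away team proposes): the home team can get 155.710145 next round, worth 0.47 × 155.710145 = 73.18376815 now, so the away team offers 73.18376815, keeping 426.81623185.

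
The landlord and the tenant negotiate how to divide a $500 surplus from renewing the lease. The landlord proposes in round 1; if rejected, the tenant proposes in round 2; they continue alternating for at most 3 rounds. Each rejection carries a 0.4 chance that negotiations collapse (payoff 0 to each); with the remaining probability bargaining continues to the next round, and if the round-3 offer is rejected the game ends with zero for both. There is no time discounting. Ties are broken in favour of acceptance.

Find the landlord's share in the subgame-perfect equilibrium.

380

Round 3 (the landlord proposes): rejection yields 0 for the tenant; the landlord offers 0 and keeps 500.
Round 2 (the tenant proposes): rejecting gives the landlord an expected 0.6 × 500 = 300; the tenant offers that and keeps 200.
Round 1 (the landlord proposes): rejecting gives the tenant an expected 0.6 × 200 = 120; the landlord offers that and keeps 380.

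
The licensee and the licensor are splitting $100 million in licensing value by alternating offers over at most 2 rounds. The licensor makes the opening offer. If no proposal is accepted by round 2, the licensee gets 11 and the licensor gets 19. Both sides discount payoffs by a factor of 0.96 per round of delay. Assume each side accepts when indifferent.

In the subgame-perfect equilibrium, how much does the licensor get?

Round 2 (the licensee proposes): the licensor gets 19 if talks fail, so the licensee offers 19 and keeps 81.
Round 1 (the licensor proposes): the licensee can get 81 next round, worth 0.96 × 81 = 77.76 now; the licensor offers that and keeps 22.24.

22.24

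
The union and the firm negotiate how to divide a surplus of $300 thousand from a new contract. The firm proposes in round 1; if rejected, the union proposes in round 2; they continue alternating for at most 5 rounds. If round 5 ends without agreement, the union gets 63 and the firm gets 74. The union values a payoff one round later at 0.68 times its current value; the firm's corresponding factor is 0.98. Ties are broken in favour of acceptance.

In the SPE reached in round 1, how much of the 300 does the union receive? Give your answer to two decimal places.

Round 5 (the firm proposes): the union gets 63 if talks fail, so the firm offers 63 and keeps 237.
Round 4 (the union proposes): the firm can get 237 next round, worth 0.98 × 237 = 232.26 now; the union offers that and keeps 67.74.
Round 3 (the firm proposes): the union can get 67.74 next round, worth 0.68 × 67.74 = 46.0632 now, so the firm offers 46.0632, keeping 253.9368.
Round 2 (the union proposes): the firm can get 253.9368 next round, worth 0.98 × 253.9368 = 248.858064 now; the union offers that and keeps 51.141936.
Round 1 (the firm proposes): the union can get 51.141936 next round, worth 0.68 × 51.141936 = 34.77651648 now, so the firm offers 34.77651648, keeping 265.22348352.

34.78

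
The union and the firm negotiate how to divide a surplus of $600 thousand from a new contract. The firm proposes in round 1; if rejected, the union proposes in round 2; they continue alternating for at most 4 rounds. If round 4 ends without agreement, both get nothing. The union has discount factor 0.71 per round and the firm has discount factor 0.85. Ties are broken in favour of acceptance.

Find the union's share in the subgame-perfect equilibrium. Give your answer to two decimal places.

By backward induction:
Round 4 (the union proposes): rejection yields 0 for the firm; the union offers 0 and keeps 600.
Round 3 (the firm proposes): the union can get 600 next round, worth 0.71 × 600 = 426 now. The firm offers 426 and keeps 600 − 426 = 174.
Round 2 (the union proposes): the firm can get 174 next round, worth 0.85 × 174 = 147.9 now; the union offers that and keeps 452.1.
Round 1 (the firm proposes): the union can get 452.1 next round, worth 0.71 × 452.1 = 320.991 now. The firm offers 320.991 and keeps 600 − 320.991 = 279.009.

320.99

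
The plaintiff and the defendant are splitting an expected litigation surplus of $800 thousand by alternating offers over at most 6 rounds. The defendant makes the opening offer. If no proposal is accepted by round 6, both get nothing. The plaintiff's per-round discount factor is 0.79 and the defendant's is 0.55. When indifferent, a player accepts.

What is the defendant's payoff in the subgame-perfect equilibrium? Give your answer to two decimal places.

272.71

Round 6 (the plaintiff proposes): the defendant will accept anything ≥ 0, so the plaintiff offers 0 and keeps 800.
Round 5 (the defendant proposes): the plaintiff can get 800 next round, worth 0.79 × 800 = 632 now, so the defendant offers 632, keeping 168.
Round 4 (the plaintiff proposes): the defendant can get 168 next round, worth 0.55 × 168 = 92.4 now. The plaintiff offers 92.4 and keeps 800 − 92.4 = 707.6.
Round 3 (the defendant proposes): the plaintiff can get 707.6 next round, worth 0.79 × 707.6 = 559.004 now, so the defendant offers 559.004, keeping 240.996.
Round 2 (the plaintiff proposes): the defendant can get 240.996 next round, worth 0.55 × 240.996 = 132.5478 now; the plaintiff offers that and keeps 667.4522.
Round 1 (the defendant proposes): the plaintiff can get 667.4522 next round, worth 0.79 × 667.4522 = 527.287238 now. The defendant offers 527.287238 and keeps 800 − 527.287238 = 272.712762.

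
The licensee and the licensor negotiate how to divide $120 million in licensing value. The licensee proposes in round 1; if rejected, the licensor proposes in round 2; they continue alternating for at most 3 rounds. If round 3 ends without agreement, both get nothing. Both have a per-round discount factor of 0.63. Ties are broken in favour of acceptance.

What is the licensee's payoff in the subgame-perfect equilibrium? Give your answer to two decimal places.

Round 3 (the licensee proposes): the licensor will accept anything ≥ 0, so the licensee offers 0 and keeps 120.
Round 2 (the licensor proposes): the licensee can get 120 next round, worth 0.63 × 120 = 75.6 now; the licensor offers that and keeps 44.4.
Round 1 (the licensee proposes): the licensor can get 44.4 next round, worth 0.63 × 44.4 = 27.972 now; the licensee offers that and keeps 92.028.

92.03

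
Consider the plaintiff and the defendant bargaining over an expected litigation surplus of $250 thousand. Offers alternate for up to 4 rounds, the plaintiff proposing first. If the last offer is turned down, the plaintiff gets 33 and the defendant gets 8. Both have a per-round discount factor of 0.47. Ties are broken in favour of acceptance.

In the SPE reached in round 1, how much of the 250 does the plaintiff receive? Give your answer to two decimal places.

Round 4 (the defendant proposes): the plaintiff gets 33 if talks fail, so the defendant offers 33 and keeps 217.
Round 3 (the plaintiff proposes): the defendant can get 217 next round, worth 0.47 × 217 = 101.99 now, so the plaintiff offers 101.99, keeping 148.01.
Round 2 (the defendant proposes): the plaintiff can get 148.01 next round, worth 0.47 × 148.01 = 69.5647 now, so the defendant offers 69.5647, keeping 180.4353.
Round 1 (the plaintiff proposes): the defendant can get 180.4353 next round, worth 0.47 × 180.4353 = 84.804591 now; the plaintiff offers that and keeps 165.195409.

165.20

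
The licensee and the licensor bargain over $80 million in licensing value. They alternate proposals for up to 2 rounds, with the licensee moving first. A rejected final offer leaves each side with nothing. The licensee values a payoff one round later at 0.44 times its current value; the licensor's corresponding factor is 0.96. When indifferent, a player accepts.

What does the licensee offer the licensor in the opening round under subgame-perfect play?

Solve by backward induction from round 2.
Round 2 (the licensor proposes): the licensee will accept anything ≥ 0, so the licensor offers 0 and keeps 80.
Round 1 (the licensee proposes): the licensor can get 80 next round, worth 0.96 × 80 = 76.8 now, so the licensee offers 76.8, keeping 3.2.

76.8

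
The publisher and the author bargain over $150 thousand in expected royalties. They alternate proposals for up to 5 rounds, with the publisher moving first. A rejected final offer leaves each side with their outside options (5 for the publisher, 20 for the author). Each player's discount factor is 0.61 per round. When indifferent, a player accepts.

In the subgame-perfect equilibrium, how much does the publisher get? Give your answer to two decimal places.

98.27

Round 5 (the publisher proposes): the author gets 20 if talks fail, so the publisher offers 20 and keeps 130.
Round 4 (the author proposes): the publisher can get 130 next round, worth 0.61 × 130 = 79.3 now, so the author offers 79.3, keeping 70.7.
Round 3 (the publisher proposes): the author can get 70.7 next round, worth 0.61 × 70.7 = 43.127 now, so the publisher offers 43.127, keeping 106.873.
Round 2 (the author proposes): the publisher can get 106.873 next round, worth 0.61 × 106.873 = 65.19253 now; the author offers that and keeps 84.80747.
Round 1 (the publisher proposes): the author can get 84.80747 next round, worth 0.61 × 84.80747 = 51.7325567 now; the publisher offers that and keeps 98.2674433.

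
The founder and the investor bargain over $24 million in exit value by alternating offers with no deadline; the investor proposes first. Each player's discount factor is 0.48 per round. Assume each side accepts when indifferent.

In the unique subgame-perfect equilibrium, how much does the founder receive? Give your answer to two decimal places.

7.78

In a stationary SPE each proposer offers the other exactly their discounted continuation value.
If the investor keeps x when proposing and the founder keeps y when proposing, then x = 24 − 0.48y and y = 24 − 0.48x.
Solving: x = 24(1 − 0.48) / (1 − 0.48·0.48) = 12.48 / 0.7696 ≈ 16.2162.
The founder gets 24 − 16.2162 ≈ 7.7838.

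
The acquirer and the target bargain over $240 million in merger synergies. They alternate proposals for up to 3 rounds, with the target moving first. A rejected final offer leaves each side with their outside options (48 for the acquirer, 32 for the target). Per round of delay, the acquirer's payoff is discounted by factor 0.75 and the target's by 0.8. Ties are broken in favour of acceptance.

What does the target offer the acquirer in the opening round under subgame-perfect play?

64.8

Round 3 (the target proposes): the acquirer gets 48 if talks fail, so the target offers 48 and keeps 192.
Round 2 (the acquirer proposes): the target can get 192 next round, worth 0.8 × 192 = 153.6 now; the acquirer offers that and keeps 86.4.
Round 1 (the target proposes): the acquirer can get 86.4 next round, worth 0.75 × 86.4 = 64.8 now. The target offers 64.8 and keeps 240 − 64.8 = 175.2.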